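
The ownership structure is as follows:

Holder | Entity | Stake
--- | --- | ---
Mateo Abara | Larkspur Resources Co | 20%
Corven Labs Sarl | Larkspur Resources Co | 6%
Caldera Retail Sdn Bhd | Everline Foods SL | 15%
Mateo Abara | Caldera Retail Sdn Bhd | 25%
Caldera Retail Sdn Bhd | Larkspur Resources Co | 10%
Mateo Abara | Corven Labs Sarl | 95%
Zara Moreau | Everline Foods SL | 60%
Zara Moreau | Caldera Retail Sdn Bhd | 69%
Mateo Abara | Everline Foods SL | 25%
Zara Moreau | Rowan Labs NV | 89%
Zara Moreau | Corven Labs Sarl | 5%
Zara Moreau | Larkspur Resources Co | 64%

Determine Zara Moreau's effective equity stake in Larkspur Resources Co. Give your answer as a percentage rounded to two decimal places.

71.20%

Zara reaches Larkspur along 3 paths.
Direct stake: 64% = 64%.
Via Caldera: 69% × 10% = 6.9%.
Via Corven: 5% × 6% = 0.3%.
Total: 64% + 6.9% + 0.3% = 71.2%.
Rounded: 71.20%.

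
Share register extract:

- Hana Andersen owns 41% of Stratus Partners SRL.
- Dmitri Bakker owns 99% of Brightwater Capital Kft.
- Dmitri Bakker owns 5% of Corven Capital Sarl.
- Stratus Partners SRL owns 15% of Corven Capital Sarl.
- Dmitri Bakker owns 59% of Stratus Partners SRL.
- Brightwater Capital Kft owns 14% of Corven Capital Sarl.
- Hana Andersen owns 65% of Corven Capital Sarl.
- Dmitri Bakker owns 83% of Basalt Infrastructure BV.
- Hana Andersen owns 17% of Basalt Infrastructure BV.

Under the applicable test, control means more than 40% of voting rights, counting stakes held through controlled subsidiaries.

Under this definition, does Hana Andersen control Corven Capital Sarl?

Hana holds 41% of Stratus, so Hana controls Stratus.
Hana and Stratus together hold 65% + 15% = 80% of Corven, so Hana controls Corven.

Yes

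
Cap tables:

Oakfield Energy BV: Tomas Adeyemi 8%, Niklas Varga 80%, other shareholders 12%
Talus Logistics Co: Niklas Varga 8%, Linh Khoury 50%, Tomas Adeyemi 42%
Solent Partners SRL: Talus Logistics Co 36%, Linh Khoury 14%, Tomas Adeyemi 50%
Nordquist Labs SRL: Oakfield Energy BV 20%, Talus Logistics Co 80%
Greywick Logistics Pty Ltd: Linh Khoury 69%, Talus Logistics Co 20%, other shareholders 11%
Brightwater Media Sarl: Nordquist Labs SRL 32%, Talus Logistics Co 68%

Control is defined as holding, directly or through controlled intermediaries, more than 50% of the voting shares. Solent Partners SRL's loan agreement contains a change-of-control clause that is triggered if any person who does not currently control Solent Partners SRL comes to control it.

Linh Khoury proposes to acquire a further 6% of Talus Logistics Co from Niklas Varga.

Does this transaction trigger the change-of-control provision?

The purchase adds only to Linh's holdings (Niklas's stake shrinks), so Linh is the only person who could newly come to control Solent.
Linh holds 69% of Greywick, so Linh controls Greywick.
In Solent, Linh's side holds only 14%, not > 50%.
So before the transaction, Linh does not control Solent.
After the purchase, Linh's direct stake in Talus rises to 50% + 6% = 56%, and Niklas's stake falls to 2%.
Linh holds 56% of Talus, so Linh controls Talus.
Talus holds 80% of Nordquist, so Linh controls Nordquist.
Linh and Talus together hold 69% + 20% = 89% of Greywick, so Linh controls Greywick.
Nordquist and Talus together hold 32% + 68% = 100% of Brightwater, so Linh controls Brightwater.
After the transaction, Linh's side holds 36% + 14% = 50% of Solent, not > 50%, so Linh still does not control Solent.
No new person acquires control, so the clause is not triggered.

No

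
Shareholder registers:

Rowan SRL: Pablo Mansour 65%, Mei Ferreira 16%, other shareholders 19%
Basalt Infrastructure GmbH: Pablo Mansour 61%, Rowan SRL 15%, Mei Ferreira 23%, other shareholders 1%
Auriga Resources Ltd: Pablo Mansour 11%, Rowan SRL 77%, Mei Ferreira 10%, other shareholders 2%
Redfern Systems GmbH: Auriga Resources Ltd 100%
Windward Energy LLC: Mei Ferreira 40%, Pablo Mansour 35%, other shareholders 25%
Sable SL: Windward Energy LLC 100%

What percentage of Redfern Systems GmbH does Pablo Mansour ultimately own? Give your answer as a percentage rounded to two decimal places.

61.05%

Pablo reaches Redfern along 2 paths.
Via Auriga: 11% × 100% = 11%.
Via Rowan → Auriga: 65% × 77% × 100% = 50.05%.
Total: 11% + 50.05% = 61.05%.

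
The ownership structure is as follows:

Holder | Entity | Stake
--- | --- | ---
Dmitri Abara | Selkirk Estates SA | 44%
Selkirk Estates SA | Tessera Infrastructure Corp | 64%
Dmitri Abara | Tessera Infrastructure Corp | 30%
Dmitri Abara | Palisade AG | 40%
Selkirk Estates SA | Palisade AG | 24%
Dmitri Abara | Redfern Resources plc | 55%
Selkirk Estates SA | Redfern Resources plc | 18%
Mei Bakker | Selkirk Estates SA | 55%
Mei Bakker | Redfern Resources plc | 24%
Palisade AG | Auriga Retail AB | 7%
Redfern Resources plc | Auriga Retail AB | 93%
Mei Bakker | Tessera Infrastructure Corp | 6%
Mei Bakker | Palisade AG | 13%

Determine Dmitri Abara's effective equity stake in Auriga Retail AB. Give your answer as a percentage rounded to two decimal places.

Dmitri reaches Auriga along 4 paths.
Via Selkirk → Redfern: 44% × 18% × 93% = 7.3656%.
Via Redfern: 55% × 93% = 51.15%.
Via Selkirk → Palisade: 44% × 24% × 7% = 0.7392%.
Via Palisade: 40% × 7% = 2.8%.
Total: 7.3656% + 51.15% + 0.7392% + 2.8% = 62.0548%.
Rounded: 62.05%.

62.05%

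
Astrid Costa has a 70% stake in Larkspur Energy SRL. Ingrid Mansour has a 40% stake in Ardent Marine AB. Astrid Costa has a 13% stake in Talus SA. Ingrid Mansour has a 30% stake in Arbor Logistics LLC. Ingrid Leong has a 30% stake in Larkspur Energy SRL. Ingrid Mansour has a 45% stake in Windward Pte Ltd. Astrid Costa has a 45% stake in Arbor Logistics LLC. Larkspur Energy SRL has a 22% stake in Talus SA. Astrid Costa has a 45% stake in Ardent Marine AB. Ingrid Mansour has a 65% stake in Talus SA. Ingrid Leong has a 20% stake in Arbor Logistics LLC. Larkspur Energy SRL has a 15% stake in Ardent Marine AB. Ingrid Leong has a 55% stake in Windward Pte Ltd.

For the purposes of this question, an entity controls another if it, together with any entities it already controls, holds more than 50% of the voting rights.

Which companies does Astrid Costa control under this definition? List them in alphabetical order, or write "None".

Astrid holds 70% of Larkspur, so Astrid controls Larkspur.
Astrid and Larkspur together hold 45% + 15% = 60% of Ardent, so Astrid controls Ardent.
No other company's threshold is met.

Ardent Marine AB, Larkspur Energy SRL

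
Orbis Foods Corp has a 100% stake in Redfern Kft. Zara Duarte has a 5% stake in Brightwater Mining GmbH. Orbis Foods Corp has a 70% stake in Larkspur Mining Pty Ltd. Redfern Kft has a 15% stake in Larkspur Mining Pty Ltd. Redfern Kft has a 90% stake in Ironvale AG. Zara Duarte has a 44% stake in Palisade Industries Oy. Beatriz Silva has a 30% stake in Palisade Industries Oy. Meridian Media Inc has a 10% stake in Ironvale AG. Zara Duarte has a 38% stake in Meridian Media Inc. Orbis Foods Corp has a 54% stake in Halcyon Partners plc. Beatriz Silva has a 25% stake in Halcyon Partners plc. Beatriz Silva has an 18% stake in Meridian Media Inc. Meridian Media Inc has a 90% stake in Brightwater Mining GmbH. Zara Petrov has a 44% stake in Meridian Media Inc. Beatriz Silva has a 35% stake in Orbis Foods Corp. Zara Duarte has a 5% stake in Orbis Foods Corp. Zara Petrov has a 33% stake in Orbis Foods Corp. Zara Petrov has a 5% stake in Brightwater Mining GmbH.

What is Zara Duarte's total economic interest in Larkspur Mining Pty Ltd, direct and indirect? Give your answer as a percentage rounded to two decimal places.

4.25%

Zara Duarte reaches Larkspur along 2 paths.
Via Orbis → Redfern: 5% × 100% × 15% = 0.75%.
Via Orbis: 5% × 70% = 3.5%.
Total: 0.75% + 3.5% = 4.25%.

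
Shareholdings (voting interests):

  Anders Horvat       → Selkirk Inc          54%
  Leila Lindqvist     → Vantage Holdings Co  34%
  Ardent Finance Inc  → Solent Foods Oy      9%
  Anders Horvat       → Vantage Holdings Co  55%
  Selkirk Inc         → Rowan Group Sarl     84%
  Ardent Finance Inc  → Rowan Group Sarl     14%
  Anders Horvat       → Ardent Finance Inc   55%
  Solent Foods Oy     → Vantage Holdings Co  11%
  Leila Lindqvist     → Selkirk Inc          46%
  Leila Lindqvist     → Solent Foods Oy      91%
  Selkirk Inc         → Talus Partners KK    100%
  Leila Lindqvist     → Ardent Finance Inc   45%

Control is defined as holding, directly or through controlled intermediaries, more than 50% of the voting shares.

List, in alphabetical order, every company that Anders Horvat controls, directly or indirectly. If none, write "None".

Anders holds 55% of Ardent, so Anders controls Ardent.
Anders holds 54% of Selkirk, so Anders controls Selkirk.
Anders holds 55% of Vantage, so Anders controls Vantage.
Selkirk holds 100% of Talus, so Anders controls Talus.
Selkirk and Ardent together hold 84% + 14% = 98% of Rowan, so Anders controls Rowan.
No other company's threshold is met.

Ardent Finance Inc, Rowan Group Sarl, Selkirk Inc, Talus Partners KK, Vantage Holdings Co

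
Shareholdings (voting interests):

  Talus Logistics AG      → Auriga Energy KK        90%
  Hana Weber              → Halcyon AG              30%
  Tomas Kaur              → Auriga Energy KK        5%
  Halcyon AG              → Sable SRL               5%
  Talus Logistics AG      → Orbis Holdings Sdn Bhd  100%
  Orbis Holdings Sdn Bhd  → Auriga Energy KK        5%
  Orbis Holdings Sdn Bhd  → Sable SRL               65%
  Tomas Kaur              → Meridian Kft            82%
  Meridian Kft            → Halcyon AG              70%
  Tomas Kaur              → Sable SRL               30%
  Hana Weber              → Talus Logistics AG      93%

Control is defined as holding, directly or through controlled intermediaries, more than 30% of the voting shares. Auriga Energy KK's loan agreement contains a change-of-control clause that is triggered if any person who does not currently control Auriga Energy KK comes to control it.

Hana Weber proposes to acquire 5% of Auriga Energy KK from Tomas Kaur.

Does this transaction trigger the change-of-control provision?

The purchase adds only to Hana's holdings (Tomas's stake shrinks), so Hana is the only person who could newly come to control Auriga.
Hana holds 93% of Talus, so Hana controls Talus.
Talus holds 100% of Orbis, so Hana controls Orbis.
Orbis and Talus together hold 5% + 90% = 95% of Auriga, so Hana controls Auriga.
So Hana already controls Auriga before the transaction.
After the purchase, Hana holds 5% of Auriga directly, and Tomas's stake falls to 0%.
Hana controlled Auriga already, so this is not a new person acquiring control; every other person's position is unchanged or reduced.
No new person acquires control, so the clause is not triggered.

No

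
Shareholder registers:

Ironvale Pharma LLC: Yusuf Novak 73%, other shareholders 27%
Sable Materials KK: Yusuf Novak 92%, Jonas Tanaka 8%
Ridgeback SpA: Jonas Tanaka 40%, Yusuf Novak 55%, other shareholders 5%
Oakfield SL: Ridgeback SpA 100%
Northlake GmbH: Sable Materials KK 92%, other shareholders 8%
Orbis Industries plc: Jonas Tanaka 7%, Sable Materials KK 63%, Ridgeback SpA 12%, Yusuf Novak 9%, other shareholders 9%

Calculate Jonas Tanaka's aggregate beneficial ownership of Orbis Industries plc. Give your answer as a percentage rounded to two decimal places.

16.84%

Jonas reaches Orbis along 3 paths.
Direct stake: 7% = 7%.
Via Sable: 8% × 63% = 5.04%.
Via Ridgeback: 40% × 12% = 4.8%.
Total: 7% + 5.04% + 4.8% = 16.84%.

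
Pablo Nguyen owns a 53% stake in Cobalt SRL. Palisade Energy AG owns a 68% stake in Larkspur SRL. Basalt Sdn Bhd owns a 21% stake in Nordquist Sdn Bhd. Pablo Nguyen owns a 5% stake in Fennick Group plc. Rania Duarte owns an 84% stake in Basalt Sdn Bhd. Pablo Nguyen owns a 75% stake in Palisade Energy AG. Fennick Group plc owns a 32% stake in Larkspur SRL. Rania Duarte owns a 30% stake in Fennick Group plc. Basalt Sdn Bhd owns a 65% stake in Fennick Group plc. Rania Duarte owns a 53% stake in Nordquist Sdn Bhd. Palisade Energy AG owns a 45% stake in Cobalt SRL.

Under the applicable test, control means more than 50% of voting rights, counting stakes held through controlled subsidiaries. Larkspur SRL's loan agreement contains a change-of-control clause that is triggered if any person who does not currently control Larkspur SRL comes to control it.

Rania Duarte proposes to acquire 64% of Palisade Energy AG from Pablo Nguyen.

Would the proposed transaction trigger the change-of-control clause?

The purchase adds only to Rania's holdings (Pablo's stake shrinks), so Rania is the only person who could newly come to control Larkspur.
Rania holds 84% of Basalt, so Rania controls Basalt.
Basalt and Rania together hold 65% + 30% = 95% of Fennick, so Rania controls Fennick.
Basalt and Rania together hold 21% + 53% = 74% of Nordquist, so Rania controls Nordquist.
In Larkspur, Rania's side holds only 32%, not > 50%.
So before the transaction, Rania does not control Larkspur.
After the purchase, Rania holds 64% of Palisade directly, and Pablo's stake falls to 11%.
Rania holds 64% of Palisade, so Rania controls Palisade.
Palisade and Fennick together hold 68% + 32% = 100% of Larkspur, so Rania controls Larkspur.
Rania did not control Larkspur before and does after, so the clause is triggered.

Yes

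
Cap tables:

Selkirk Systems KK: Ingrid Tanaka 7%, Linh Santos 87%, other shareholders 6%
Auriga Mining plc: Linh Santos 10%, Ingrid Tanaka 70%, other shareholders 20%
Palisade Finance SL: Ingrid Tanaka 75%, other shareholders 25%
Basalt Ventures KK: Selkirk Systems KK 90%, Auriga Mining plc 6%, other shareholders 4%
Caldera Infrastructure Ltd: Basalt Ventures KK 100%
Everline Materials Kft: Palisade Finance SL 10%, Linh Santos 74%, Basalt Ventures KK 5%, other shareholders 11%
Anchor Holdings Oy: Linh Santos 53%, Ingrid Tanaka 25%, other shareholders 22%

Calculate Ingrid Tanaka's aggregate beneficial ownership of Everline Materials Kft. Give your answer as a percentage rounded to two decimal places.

8.03%

Ingrid reaches Everline along 3 paths.
Via Palisade: 75% × 10% = 7.5%.
Via Selkirk → Basalt: 7% × 90% × 5% = 0.315%.
Via Auriga → Basalt: 70% × 6% × 5% = 0.21%.
Total: 7.5% + 0.315% + 0.21% = 8.025%.
Rounded: 8.03%.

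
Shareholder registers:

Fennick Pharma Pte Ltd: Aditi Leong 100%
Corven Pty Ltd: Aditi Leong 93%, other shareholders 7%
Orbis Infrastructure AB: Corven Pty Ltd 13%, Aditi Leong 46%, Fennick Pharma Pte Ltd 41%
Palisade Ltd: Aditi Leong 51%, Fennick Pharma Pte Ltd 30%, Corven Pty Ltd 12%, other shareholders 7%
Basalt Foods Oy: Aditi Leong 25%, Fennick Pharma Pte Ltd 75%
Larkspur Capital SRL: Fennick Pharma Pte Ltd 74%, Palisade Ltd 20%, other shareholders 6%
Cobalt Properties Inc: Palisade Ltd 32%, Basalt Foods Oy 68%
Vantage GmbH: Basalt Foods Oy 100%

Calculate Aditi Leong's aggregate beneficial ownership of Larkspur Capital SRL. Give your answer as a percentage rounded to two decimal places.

92.43%

Aditi reaches Larkspur along 4 paths.
Via Fennick: 100% × 74% = 74%.
Via Palisade: 51% × 20% = 10.2%.
Via Fennick → Palisade: 100% × 30% × 20% = 6%.
Via Corven → Palisade: 93% × 12% × 20% = 2.232%.
Total: 74% + 10.2% + 6% + 2.232% = 92.432%.
Rounded: 92.43%.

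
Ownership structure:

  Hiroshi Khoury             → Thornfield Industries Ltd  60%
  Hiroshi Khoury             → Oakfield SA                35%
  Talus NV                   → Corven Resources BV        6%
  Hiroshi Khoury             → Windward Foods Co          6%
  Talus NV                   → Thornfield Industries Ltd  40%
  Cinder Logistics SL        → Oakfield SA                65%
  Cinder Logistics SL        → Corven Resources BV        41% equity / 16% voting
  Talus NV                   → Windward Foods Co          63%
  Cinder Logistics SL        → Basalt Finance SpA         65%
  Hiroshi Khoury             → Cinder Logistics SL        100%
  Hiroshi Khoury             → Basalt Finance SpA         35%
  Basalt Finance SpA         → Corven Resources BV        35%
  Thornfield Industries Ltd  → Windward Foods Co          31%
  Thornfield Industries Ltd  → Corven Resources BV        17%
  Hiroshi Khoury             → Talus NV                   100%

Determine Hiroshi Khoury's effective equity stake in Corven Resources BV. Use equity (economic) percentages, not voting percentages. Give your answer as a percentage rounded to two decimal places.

Hiroshi reaches Corven along 6 paths.
Via Cinder: 100% × 41% = 41%.
Via Cinder → Basalt: 100% × 65% × 35% = 22.75%.
Via Basalt: 35% × 35% = 12.25%.
Via Talus → Thornfield: 100% × 40% × 17% = 6.8%.
Via Thornfield: 60% × 17% = 10.2%.
Via Talus: 100% × 6% = 6%.
Total: 41% + 22.75% + 12.25% + 6.8% + 10.2% + 6% = 99%.
Rounded: 99.00%.

99.00%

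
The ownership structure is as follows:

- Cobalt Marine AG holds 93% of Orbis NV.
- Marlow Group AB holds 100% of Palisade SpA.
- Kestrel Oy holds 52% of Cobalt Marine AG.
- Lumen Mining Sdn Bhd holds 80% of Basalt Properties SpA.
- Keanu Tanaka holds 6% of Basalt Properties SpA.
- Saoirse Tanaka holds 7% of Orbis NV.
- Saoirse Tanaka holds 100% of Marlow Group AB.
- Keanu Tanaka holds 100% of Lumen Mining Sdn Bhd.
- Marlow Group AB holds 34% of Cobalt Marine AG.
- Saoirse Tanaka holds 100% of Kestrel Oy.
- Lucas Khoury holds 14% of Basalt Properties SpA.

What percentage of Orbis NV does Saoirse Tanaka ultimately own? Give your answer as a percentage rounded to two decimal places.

86.98%

Saoirse reaches Orbis along 3 paths.
Via Marlow → Cobalt: 100% × 34% × 93% = 31.62%.
Via Kestrel → Cobalt: 100% × 52% × 93% = 48.36%.
Direct stake: 7% = 7%.
Total: 31.62% + 48.36% + 7% = 86.98%.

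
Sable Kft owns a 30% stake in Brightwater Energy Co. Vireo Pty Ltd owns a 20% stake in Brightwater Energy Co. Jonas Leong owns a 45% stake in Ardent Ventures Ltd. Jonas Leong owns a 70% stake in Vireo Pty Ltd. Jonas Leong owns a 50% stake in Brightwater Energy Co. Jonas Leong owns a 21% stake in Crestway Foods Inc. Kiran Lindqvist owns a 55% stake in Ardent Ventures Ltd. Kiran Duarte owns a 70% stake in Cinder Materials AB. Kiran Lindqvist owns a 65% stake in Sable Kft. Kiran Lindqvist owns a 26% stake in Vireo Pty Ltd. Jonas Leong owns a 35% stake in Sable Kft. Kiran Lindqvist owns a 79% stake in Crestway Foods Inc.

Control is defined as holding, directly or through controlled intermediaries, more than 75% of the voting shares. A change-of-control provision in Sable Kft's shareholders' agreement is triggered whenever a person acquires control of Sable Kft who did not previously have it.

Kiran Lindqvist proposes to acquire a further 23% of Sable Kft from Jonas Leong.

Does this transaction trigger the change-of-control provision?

Yes

The purchase adds only to Kiran Lindqvist's holdings (Jonas's stake shrinks), so Kiran Lindqvist is the only person who could newly come to control Sable.
Kiran Lindqvist holds 79% of Crestway, so Kiran Lindqvist controls Crestway.
In Sable, Kiran Lindqvist's side holds only 65%, not > 75%.
So before the transaction, Kiran Lindqvist does not control Sable.
After the purchase, Kiran Lindqvist's direct stake in Sable rises to 65% + 23% = 88%, and Jonas's stake falls to 12%.
Kiran Lindqvist holds 88% of Sable, so Kiran Lindqvist controls Sable.
Kiran Lindqvist did not control Sable before and does after, so the clause is triggered.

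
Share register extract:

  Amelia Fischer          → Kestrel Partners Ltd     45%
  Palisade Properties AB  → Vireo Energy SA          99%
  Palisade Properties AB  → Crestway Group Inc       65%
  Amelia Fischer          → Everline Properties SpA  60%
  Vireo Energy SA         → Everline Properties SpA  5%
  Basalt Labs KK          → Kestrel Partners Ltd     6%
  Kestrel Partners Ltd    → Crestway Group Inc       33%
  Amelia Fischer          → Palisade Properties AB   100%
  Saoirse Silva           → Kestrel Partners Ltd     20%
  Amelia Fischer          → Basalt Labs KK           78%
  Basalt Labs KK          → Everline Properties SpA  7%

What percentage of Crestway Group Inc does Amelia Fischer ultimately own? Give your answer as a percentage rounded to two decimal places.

Amelia reaches Crestway along 3 paths.
Via Palisade: 100% × 65% = 65%.
Via Basalt → Kestrel: 78% × 6% × 33% = 1.5444%.
Via Kestrel: 45% × 33% = 14.85%.
Total: 65% + 1.5444% + 14.85% = 81.3944%.
Rounded: 81.39%.

81.39%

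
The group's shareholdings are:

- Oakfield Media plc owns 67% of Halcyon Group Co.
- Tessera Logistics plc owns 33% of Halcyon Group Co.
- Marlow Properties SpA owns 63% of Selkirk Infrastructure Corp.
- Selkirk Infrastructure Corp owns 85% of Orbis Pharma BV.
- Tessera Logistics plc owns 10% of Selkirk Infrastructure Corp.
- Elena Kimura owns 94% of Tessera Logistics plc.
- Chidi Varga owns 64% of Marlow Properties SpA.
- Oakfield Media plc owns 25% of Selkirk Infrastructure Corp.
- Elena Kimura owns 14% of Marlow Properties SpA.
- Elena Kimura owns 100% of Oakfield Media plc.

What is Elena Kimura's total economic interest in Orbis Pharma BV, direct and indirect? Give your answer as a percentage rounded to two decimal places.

Elena reaches Orbis along 3 paths.
Via Marlow → Selkirk: 14% × 63% × 85% = 7.497%.
Via Oakfield → Selkirk: 100% × 25% × 85% = 21.25%.
Via Tessera → Selkirk: 94% × 10% × 85% = 7.99%.
Total: 7.497% + 21.25% + 7.99% = 36.737%.
Rounded: 36.74%.

36.74%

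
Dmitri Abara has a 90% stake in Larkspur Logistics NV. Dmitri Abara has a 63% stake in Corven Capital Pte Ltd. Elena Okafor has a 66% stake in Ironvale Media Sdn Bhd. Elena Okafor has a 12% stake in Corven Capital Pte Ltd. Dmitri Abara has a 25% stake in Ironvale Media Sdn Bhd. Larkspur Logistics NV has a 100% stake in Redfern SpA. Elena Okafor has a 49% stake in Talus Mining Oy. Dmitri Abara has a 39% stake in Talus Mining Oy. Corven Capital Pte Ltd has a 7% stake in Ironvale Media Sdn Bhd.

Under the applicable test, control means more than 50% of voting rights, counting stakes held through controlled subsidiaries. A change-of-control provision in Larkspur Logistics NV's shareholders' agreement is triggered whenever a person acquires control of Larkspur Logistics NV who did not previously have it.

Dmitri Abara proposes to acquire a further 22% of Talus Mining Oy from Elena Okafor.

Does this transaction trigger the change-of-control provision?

The purchase adds only to Dmitri's holdings (Elena's stake shrinks), so Dmitri is the only person who could newly come to control Larkspur.
Dmitri holds 90% of Larkspur, so Dmitri controls Larkspur.
So Dmitri already controls Larkspur before the transaction.
After the purchase, Dmitri's direct stake in Talus rises to 39% + 22% = 61%, and Elena's stake falls to 27%.
Dmitri controlled Larkspur already, so this is not a new person acquiring control; every other person's position is unchanged or reduced.
No new person acquires control, so the clause is not triggered.

No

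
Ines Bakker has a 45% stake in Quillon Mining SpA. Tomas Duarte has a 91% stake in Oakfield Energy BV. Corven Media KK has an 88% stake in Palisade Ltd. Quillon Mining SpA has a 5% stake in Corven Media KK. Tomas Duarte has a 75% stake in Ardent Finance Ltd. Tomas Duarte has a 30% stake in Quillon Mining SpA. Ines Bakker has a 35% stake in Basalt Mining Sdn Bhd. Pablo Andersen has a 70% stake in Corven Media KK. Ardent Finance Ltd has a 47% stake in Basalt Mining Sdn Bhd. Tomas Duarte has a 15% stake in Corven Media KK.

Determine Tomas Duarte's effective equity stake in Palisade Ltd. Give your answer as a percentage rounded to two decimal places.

Tomas reaches Palisade along 2 paths.
Via Corven: 15% × 88% = 13.2%.
Via Quillon → Corven: 30% × 5% × 88% = 1.32%.
Total: 13.2% + 1.32% = 14.52%.

14.52%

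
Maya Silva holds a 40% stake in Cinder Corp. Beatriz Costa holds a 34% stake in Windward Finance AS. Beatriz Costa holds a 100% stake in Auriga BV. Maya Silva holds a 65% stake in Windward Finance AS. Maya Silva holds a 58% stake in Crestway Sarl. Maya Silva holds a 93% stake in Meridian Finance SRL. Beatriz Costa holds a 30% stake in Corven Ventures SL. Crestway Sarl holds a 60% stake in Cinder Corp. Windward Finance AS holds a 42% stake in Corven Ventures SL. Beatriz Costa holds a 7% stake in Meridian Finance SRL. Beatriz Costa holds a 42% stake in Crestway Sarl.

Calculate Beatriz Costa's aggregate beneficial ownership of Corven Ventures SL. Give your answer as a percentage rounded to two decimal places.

44.28%

Beatriz reaches Corven along 2 paths.
Via Windward: 34% × 42% = 14.28%.
Direct stake: 30% = 30%.
Total: 14.28% + 30% = 44.28%.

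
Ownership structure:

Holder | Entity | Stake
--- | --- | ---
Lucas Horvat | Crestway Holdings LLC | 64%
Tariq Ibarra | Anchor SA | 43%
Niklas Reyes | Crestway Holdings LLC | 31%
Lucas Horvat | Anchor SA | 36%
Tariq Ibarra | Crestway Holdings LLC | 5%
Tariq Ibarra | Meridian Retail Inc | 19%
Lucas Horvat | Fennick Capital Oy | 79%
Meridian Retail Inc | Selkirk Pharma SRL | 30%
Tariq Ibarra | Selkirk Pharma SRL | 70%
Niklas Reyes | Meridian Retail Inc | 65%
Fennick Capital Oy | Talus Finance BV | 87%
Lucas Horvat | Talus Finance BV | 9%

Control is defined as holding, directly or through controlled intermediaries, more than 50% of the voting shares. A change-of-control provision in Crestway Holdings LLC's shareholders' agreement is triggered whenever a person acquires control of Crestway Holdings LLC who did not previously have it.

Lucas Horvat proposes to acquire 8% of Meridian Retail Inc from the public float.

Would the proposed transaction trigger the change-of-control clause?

The purchase changes only Lucas's holdings, so Lucas is the only person who could newly come to control Crestway.
Lucas holds 64% of Crestway, so Lucas controls Crestway.
So Lucas already controls Crestway before the transaction.
After the purchase, Lucas holds 8% of Meridian directly.
Lucas controlled Crestway already, so this is not a new person acquiring control; every other person's position is unchanged or reduced.
No new person acquires control, so the clause is not triggered.

No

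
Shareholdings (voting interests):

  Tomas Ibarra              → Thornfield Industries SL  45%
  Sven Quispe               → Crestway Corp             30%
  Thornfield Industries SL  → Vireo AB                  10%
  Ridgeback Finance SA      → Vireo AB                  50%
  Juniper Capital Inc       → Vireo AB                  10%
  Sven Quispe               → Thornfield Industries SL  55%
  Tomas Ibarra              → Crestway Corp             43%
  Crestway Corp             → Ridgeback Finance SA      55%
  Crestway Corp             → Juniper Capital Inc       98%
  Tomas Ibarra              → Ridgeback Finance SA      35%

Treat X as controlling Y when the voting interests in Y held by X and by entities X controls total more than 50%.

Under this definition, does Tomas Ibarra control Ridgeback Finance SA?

No

Tomas's largest direct stake is 45% in Thornfield, which does not meet the threshold, so Tomas controls no company.
In Ridgeback, Tomas's side holds only 35%, not > 50%.
So Tomas does not control Ridgeback.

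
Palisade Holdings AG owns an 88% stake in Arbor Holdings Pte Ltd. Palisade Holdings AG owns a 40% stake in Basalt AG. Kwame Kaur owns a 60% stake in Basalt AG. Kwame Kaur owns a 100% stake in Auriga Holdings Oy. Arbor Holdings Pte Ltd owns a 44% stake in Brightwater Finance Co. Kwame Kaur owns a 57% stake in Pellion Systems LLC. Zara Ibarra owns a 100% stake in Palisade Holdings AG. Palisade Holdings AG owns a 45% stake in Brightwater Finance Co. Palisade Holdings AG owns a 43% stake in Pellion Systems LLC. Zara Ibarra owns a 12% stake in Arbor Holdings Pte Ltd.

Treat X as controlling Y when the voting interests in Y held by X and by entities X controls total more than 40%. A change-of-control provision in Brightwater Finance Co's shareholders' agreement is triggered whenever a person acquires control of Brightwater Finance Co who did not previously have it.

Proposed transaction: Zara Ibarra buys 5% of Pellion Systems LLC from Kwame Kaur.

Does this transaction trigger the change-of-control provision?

The purchase adds only to Zara's holdings (Kwame's stake shrinks), so Zara is the only person who could newly come to control Brightwater.
Zara holds 100% of Palisade, so Zara controls Palisade.
Zara and Palisade together hold 12% + 88% = 100% of Arbor, so Zara controls Arbor.
Arbor and Palisade together hold 44% + 45% = 89% of Brightwater, so Zara controls Brightwater.
So Zara already controls Brightwater before the transaction.
After the purchase, Zara holds 5% of Pellion directly, and Kwame's stake falls to 52%.
Zara controlled Brightwater already, so this is not a new person acquiring control; every other person's position is unchanged or reduced.
No new person acquires control, so the clause is not triggered.

No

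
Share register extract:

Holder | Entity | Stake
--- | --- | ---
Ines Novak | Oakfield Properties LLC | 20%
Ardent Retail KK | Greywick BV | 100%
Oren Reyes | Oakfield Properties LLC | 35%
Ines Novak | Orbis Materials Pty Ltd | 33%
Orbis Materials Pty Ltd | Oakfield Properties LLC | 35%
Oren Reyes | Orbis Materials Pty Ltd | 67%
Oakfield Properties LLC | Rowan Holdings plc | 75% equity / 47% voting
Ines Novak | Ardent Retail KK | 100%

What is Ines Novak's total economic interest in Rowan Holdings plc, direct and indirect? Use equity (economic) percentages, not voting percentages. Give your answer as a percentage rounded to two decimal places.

Ines reaches Rowan along 2 paths.
Via Orbis → Oakfield: 33% × 35% × 75% = 8.6625%.
Via Oakfield: 20% × 75% = 15%.
Total: 8.6625% + 15% = 23.6625%.
Rounded: 23.66%.

23.66%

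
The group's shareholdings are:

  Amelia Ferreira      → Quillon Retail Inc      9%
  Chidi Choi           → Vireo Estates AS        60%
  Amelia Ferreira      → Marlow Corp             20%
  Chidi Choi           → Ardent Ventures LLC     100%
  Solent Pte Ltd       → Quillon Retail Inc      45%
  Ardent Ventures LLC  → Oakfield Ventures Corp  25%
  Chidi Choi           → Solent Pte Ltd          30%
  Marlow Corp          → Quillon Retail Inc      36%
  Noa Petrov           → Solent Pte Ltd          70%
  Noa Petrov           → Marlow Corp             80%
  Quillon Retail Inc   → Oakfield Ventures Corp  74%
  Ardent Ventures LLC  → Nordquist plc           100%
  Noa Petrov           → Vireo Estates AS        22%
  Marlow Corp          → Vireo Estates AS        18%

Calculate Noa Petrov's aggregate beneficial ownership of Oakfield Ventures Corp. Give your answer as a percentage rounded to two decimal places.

Noa reaches Oakfield along 2 paths.
Via Marlow → Quillon: 80% × 36% × 74% = 21.312%.
Via Solent → Quillon: 70% × 45% × 74% = 23.31%.
Total: 21.312% + 23.31% = 44.622%.
Rounded: 44.62%.

44.62%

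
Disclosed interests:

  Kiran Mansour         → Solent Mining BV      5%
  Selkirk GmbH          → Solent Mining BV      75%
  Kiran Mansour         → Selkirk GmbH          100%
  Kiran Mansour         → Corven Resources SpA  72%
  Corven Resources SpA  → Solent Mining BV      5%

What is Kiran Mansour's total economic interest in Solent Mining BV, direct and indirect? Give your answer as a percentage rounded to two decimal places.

83.60%

Kiran reaches Solent along 3 paths.
Via Corven: 72% × 5% = 3.6%.
Via Selkirk: 100% × 75% = 75%.
Direct stake: 5% = 5%.
Total: 3.6% + 75% + 5% = 83.6%.
Rounded: 83.60%.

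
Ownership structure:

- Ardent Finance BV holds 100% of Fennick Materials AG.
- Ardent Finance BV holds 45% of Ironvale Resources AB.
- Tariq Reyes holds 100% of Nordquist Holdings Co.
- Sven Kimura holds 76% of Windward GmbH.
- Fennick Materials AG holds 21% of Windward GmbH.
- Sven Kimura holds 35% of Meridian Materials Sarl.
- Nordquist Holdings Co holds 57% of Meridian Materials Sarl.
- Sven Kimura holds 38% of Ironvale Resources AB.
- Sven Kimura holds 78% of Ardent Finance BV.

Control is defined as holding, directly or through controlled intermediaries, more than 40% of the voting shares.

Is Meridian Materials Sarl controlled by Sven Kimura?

Sven holds 78% of Ardent, so Sven controls Ardent.
Ardent holds 100% of Fennick, so Sven controls Fennick.
Sven and Fennick together hold 76% + 21% = 97% of Windward, so Sven controls Windward.
Ardent and Sven together hold 45% + 38% = 83% of Ironvale, so Sven controls Ironvale.
In Meridian, Sven's side holds only 35%, not > 40%.
So Sven does not control Meridian.

No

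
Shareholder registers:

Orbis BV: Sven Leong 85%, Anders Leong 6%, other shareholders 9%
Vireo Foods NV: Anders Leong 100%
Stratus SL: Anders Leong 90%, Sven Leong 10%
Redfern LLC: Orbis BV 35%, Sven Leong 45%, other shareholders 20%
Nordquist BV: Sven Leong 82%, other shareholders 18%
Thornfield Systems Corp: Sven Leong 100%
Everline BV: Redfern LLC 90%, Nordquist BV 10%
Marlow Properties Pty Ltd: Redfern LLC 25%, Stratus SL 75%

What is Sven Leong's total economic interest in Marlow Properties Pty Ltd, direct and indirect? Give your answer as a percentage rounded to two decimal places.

Sven reaches Marlow along 3 paths.
Via Orbis → Redfern: 85% × 35% × 25% = 7.4375%.
Via Redfern: 45% × 25% = 11.25%.
Via Stratus: 10% × 75% = 7.5%.
Total: 7.4375% + 11.25% + 7.5% = 26.1875%.
Rounded: 26.19%.

26.19%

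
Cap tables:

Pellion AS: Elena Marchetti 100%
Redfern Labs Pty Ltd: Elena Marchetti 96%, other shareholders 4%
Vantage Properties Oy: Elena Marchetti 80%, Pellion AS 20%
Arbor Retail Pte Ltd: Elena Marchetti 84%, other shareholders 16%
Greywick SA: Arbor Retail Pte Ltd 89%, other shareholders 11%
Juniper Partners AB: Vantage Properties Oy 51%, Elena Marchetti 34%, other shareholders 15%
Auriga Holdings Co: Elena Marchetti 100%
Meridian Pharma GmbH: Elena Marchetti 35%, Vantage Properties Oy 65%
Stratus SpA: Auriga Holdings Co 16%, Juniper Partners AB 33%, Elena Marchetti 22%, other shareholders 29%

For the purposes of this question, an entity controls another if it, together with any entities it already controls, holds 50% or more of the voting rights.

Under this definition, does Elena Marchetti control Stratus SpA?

Elena holds 100% of Auriga, so Elena controls Auriga.
Elena holds 100% of Pellion, so Elena controls Pellion.
Elena and Pellion together hold 80% + 20% = 100% of Vantage, so Elena controls Vantage.
Vantage and Elena together hold 51% + 34% = 85% of Juniper, so Elena controls Juniper.
Auriga and Juniper and Elena together hold 16% + 33% + 22% = 71% of Stratus, so Elena controls Stratus.

Yes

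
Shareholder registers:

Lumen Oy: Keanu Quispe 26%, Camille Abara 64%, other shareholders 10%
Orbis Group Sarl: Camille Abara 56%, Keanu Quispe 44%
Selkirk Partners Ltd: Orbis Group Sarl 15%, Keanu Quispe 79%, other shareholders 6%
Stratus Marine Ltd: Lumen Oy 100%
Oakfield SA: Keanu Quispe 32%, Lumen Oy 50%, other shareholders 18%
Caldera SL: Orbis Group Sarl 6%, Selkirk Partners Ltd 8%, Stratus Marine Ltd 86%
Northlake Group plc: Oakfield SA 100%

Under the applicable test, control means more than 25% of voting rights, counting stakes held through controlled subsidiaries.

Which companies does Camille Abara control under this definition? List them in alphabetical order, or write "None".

Camille holds 64% of Lumen, so Camille controls Lumen.
Camille holds 56% of Orbis, so Camille controls Orbis.
Lumen holds 100% of Stratus, so Camille controls Stratus.
Lumen holds 50% of Oakfield, so Camille controls Oakfield.
Orbis and Stratus together hold 6% + 86% = 92% of Caldera, so Camille controls Caldera.
Oakfield holds 100% of Northlake, so Camille controls Northlake.
No other company's threshold is met.

Caldera SL, Lumen Oy, Northlake Group plc, Oakfield SA, Orbis Group Sarl, Stratus Marine Ltd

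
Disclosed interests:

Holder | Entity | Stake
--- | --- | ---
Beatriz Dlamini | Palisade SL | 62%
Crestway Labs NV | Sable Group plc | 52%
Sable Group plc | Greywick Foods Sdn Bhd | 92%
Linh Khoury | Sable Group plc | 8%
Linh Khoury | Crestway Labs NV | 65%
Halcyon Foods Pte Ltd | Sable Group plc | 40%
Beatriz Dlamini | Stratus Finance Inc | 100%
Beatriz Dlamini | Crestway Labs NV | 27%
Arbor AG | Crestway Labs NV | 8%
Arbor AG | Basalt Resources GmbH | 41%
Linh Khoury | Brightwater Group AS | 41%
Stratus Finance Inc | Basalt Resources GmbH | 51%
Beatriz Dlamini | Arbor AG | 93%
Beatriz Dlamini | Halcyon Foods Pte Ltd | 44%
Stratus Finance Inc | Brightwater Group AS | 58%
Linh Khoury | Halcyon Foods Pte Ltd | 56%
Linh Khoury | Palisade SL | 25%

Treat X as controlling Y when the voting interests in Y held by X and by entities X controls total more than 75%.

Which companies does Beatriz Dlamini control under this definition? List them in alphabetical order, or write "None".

Arbor AG, Basalt Resources GmbH, Stratus Finance Inc

Beatriz holds 93% of Arbor, so Beatriz controls Arbor.
Beatriz holds 100% of Stratus, so Beatriz controls Stratus.
Stratus and Arbor together hold 51% + 41% = 92% of Basalt, so Beatriz controls Basalt.
No other company's threshold is met.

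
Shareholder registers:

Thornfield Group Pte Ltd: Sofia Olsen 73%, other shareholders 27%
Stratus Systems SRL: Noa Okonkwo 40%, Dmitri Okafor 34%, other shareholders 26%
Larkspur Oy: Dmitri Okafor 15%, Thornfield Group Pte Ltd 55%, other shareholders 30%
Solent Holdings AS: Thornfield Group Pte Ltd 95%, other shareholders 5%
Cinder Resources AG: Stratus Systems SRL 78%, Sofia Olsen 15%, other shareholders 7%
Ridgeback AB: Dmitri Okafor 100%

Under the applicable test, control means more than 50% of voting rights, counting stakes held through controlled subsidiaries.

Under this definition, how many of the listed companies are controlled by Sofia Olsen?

Sofia holds 73% of Thornfield, so Sofia controls Thornfield.
Thornfield holds 55% of Larkspur, so Sofia controls Larkspur.
Thornfield holds 95% of Solent, so Sofia controls Solent.
No other company's threshold is met.
Sofia controls 3 companies.

3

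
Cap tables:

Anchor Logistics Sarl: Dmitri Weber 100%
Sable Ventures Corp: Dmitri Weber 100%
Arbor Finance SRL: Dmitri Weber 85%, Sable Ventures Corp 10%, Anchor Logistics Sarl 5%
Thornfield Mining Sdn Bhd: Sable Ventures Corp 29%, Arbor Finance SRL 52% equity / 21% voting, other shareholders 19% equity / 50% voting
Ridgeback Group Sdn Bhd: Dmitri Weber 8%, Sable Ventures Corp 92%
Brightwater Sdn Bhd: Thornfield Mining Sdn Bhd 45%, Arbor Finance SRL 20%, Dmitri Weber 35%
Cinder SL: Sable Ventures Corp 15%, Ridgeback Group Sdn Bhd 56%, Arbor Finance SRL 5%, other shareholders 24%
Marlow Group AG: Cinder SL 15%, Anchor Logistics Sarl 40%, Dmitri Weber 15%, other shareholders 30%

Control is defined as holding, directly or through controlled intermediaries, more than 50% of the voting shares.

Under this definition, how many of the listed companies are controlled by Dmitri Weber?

Dmitri holds 100% of Anchor, so Dmitri controls Anchor.
Dmitri holds 100% of Sable, so Dmitri controls Sable.
Dmitri and Sable and Anchor together hold 85% + 10% + 5% = 100% of Arbor, so Dmitri controls Arbor.
Dmitri and Sable together hold 8% + 92% = 100% of Ridgeback, so Dmitri controls Ridgeback.
Arbor and Dmitri together hold 20% + 35% = 55% of Brightwater, so Dmitri controls Brightwater.
Sable and Ridgeback and Arbor together hold 15% + 56% + 5% = 76% of Cinder, so Dmitri controls Cinder.
Cinder and Anchor and Dmitri together hold 15% + 40% + 15% = 70% of Marlow, so Dmitri controls Marlow.
No other company's threshold is met.
Dmitri controls 7 companies.

7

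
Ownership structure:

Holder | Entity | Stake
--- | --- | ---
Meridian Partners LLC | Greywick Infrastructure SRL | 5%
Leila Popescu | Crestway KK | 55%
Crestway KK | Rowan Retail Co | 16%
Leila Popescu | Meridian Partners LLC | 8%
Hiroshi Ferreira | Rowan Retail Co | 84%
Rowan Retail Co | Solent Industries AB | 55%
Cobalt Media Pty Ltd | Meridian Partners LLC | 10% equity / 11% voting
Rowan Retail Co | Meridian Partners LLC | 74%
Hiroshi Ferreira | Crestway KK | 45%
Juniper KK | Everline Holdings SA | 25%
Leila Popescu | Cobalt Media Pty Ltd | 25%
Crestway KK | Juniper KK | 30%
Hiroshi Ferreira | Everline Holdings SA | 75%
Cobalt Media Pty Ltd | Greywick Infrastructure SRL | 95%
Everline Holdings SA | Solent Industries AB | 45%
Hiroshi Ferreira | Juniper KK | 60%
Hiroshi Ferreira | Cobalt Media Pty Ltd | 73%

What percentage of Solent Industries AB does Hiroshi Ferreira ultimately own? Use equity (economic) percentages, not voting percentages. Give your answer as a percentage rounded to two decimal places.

92.18%

Hiroshi reaches Solent along 5 paths.
Via Crestway → Rowan: 45% × 16% × 55% = 3.96%.
Via Rowan: 84% × 55% = 46.2%.
Via Everline: 75% × 45% = 33.75%.
Via Crestway → Juniper → Everline: 45% × 30% × 25% × 45% = 1.51875%.
Via Juniper → Everline: 60% × 25% × 45% = 6.75%.
Total: 3.96% + 46.2% + 33.75% + 1.51875% + 6.75% = 92.17875%.
Rounded: 92.18%.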